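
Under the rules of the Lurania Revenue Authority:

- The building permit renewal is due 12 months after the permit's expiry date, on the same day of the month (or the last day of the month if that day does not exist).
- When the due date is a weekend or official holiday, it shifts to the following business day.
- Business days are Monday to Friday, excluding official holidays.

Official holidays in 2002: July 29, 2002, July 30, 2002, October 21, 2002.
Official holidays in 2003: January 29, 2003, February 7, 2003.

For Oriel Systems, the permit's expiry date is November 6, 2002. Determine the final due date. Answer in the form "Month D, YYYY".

November 6, 2003

12 months after November 6, 2002, on the same day of the month, is November 6, 2003.
November 6, 2003 (Thursday) is already a business day.
So the filing is due November 6, 2003.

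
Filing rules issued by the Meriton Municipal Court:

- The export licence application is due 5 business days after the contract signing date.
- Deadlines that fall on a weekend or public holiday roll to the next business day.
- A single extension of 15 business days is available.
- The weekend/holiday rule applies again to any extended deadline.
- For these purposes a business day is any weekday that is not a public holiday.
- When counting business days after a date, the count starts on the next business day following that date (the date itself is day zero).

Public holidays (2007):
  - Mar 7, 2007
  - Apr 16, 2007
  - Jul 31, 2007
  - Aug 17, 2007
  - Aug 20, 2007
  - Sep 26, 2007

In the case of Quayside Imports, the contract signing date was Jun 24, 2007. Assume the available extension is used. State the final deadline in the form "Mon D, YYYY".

Counting 5 business days after Jun 24, 2007 (skipping weekends and listed holidays) reaches Jun 29, 2007.
Since Jun 29, 2007 is a Friday and not a holiday, the date is unchanged.
Counting 15 further business days from Jun 29, 2007 reaches Jul 20, 2007.
Jul 20, 2007 (Friday) is already a business day.
The final due date is Jul 20, 2007.

Jul 20, 2007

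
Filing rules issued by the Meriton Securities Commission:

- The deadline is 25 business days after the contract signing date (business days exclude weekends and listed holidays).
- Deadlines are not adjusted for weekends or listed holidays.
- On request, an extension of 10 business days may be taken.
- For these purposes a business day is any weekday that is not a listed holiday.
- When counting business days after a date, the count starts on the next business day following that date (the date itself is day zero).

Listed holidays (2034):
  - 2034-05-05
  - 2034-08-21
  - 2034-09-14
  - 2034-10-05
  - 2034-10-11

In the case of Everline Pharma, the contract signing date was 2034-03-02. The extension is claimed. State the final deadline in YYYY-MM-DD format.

25 business days after 2034-03-02, excluding weekends and holidays, is 2034-04-06.
2034-04-06 is a Thursday; no weekend or holiday adjustment applies.
Applying the 10-business-day extension: 10 business days after 2034-04-06 is 2034-04-20.
2034-04-20 is a Thursday; no weekend or holiday adjustment applies.
Final deadline: 2034-04-20.

2034-04-20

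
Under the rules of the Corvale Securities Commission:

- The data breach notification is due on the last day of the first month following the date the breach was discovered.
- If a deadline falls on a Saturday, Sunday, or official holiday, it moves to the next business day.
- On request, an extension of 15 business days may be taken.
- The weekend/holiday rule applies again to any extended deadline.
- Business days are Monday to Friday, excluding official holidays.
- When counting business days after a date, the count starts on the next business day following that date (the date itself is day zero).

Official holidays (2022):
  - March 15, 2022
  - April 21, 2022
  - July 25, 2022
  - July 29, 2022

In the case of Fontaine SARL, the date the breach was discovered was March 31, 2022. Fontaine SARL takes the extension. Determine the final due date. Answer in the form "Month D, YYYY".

1 month after March 31, 2022 falls in April 2022; the last day of that month is April 30, 2022.
Because April 30, 2022 is a Saturday, the deadline becomes May 2, 2022 (Monday).
Counting 15 further business days from May 2, 2022 reaches May 23, 2022.
May 23, 2022 (Monday) is already a business day.
The final due date is May 23, 2022.

May 23, 2022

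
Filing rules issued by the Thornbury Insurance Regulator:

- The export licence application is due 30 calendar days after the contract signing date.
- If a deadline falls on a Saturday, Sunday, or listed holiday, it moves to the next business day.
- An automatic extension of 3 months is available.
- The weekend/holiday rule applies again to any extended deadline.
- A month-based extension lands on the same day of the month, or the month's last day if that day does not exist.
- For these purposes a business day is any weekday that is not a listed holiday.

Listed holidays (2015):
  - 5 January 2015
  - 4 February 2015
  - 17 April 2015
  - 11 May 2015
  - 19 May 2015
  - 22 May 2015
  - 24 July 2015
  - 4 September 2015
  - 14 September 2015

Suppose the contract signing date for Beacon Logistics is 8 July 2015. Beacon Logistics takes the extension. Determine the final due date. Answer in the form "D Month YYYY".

9 November 2015

From 8 July 2015, 30 calendar days later is 7 August 2015.
Since 7 August 2015 is a Friday and not a holiday, the date is unchanged.
Applying the 3 months extension: 3 months after 7 August 2015 is 7 November 2015.
7 November 2015 is a Saturday; the next business day is 9 November 2015 (Monday).
Final deadline: 9 November 2015.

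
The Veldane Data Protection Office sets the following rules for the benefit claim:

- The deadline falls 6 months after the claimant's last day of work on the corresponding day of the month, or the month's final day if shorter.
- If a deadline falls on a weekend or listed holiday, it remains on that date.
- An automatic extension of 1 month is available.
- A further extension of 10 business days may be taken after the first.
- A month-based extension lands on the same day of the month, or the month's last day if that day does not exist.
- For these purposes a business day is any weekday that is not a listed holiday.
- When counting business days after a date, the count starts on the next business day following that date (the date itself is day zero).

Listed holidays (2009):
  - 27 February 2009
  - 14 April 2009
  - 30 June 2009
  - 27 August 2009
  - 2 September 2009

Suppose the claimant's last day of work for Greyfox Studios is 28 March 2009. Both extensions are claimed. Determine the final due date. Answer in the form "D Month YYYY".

11 November 2009

Moving 6 months forward from 28 March 2009 on the corresponding day gives 28 September 2009.
28 September 2009 is a Monday; no weekend or holiday adjustment applies.
The 1 month extension carries 28 September 2009 to 28 October 2009.
28 October 2009 is a Wednesday; no weekend or holiday adjustment applies.
The 10-business-day extension runs from 28 October 2009 to 11 November 2009.
11 November 2009 falls on a Wednesday. The rules make no weekend/holiday allowance, so it remains 11 November 2009.
So the filing is due 11 November 2009.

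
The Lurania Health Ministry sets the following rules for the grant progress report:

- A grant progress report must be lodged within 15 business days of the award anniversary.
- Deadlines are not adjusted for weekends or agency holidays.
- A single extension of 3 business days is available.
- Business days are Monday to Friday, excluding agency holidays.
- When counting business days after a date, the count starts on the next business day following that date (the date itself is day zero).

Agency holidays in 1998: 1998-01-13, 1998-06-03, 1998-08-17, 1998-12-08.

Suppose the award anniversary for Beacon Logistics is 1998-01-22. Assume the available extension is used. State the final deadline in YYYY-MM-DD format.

Starting the day after 1998-01-22 and counting 15 business days lands on 1998-02-12.
1998-02-12 falls on a Thursday. The rules make no weekend/holiday allowance, so it remains 1998-02-12.
Applying the 3-business-day extension: 3 business days after 1998-02-12 is 1998-02-17.
1998-02-17 falls on a Tuesday. The rules make no weekend/holiday allowance, so it remains 1998-02-17.
Deadline: 1998-02-17.

1998-02-17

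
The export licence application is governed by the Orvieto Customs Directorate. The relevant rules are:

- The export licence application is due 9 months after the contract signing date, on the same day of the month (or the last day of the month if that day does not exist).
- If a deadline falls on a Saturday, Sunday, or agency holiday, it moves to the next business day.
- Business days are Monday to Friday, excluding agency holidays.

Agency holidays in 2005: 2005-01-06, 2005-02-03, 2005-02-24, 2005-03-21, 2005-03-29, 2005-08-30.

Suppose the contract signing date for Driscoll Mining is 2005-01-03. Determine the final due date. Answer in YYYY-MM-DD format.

Moving 9 months forward from 2005-01-03 on the corresponding day gives 2005-10-03.
2005-10-03 (Monday) is already a business day.
Final deadline: 2005-10-03.

2005-10-03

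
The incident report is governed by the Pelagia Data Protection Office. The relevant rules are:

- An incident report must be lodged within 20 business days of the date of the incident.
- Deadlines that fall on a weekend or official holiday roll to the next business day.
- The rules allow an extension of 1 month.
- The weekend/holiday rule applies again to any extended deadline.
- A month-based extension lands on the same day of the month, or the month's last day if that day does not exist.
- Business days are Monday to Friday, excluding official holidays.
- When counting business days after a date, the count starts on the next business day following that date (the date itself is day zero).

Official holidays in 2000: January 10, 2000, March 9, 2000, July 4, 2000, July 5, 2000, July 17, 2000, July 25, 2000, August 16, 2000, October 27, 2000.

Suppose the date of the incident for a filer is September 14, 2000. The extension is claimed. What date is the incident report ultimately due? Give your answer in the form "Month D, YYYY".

November 13, 2000

20 business days after September 14, 2000, excluding weekends and holidays, is October 12, 2000.
October 12, 2000 is a Thursday and not a listed holiday, so it stands.
Add 1 month to October 12, 2000: November 12, 2000.
November 12, 2000 is a Sunday, so it moves to the next business day, November 13, 2000 (Monday).
Deadline: November 13, 2000.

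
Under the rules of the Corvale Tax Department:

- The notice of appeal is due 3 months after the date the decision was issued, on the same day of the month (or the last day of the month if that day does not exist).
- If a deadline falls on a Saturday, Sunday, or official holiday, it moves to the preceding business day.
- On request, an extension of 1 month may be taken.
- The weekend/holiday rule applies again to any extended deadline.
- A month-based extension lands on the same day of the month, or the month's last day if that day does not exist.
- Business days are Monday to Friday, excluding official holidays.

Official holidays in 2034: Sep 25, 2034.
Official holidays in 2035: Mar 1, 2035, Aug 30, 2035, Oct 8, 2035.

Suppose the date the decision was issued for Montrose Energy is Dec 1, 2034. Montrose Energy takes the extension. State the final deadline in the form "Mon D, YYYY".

Mar 28, 2035

Moving 3 months forward from Dec 1, 2034 on the corresponding day gives Mar 1, 2035.
Mar 1, 2035 is a listed holiday; the preceding business day is Feb 28, 2035 (Wednesday).
The 1 month extension carries Feb 28, 2035 to Mar 28, 2035.
Mar 28, 2035 falls on a Wednesday, which is a business day, so no adjustment is needed.
The final due date is Mar 28, 2035.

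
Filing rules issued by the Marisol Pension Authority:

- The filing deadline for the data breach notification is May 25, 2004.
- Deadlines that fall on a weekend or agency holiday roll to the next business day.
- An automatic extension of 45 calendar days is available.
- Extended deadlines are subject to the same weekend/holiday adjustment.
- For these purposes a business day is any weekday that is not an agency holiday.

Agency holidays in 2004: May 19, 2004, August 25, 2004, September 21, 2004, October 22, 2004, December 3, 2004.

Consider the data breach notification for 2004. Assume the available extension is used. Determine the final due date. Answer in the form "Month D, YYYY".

July 9, 2004

The stated deadline is May 25, 2004.
May 25, 2004 is a Tuesday and not a listed holiday, so it stands.
With the 45-day extension, May 25, 2004 becomes July 9, 2004.
July 9, 2004 is a Friday and not a listed holiday, so it stands.
So the filing is due July 9, 2004.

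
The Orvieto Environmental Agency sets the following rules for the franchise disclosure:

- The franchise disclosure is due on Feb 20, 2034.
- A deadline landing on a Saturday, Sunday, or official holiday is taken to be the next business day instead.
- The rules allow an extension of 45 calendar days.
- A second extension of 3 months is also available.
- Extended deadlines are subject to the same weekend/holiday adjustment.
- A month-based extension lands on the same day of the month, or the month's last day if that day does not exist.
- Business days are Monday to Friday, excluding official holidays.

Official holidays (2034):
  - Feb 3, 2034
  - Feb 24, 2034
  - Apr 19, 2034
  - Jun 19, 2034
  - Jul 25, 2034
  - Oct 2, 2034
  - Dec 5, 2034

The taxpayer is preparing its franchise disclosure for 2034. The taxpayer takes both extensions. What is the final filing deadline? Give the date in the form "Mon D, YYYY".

Jul 6, 2034

Start from the fixed due date, Feb 20, 2034.
Feb 20, 2034 is a Monday and not a listed holiday, so it stands.
The 45-calendar-day extension moves the deadline from Feb 20, 2034 to Apr 6, 2034.
Apr 6, 2034 falls on a Thursday, which is a business day, so no adjustment is needed.
The 3 months extension carries Apr 6, 2034 to Jul 6, 2034.
Jul 6, 2034 falls on a Thursday, which is a business day, so no adjustment is needed.
So the filing is due Jul 6, 2034.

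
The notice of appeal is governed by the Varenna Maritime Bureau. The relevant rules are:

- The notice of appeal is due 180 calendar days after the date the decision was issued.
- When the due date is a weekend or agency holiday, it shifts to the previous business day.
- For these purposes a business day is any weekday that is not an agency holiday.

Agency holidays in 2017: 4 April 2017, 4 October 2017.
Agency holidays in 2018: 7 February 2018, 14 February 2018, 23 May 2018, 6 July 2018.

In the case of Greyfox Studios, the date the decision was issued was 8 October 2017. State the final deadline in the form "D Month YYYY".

6 April 2018

Trigger date 8 October 2017 + 180 calendar days = 6 April 2018.
6 April 2018 (Friday) is already a business day.
Final deadline: 6 April 2018.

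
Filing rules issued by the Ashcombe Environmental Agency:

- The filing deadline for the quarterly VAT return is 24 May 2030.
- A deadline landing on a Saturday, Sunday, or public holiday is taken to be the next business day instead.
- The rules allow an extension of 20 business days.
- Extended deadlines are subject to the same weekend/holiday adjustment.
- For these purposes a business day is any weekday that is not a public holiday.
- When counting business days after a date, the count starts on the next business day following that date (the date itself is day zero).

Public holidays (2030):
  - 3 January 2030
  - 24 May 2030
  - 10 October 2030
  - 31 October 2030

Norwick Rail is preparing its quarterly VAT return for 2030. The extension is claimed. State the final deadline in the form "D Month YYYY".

24 June 2030

The statutory due date is 24 May 2030.
24 May 2030 is a listed holiday; the next business day is 27 May 2030 (Monday).
Applying the 20-business-day extension: 20 business days after 27 May 2030 is 24 June 2030.
24 June 2030 falls on a Monday, which is a business day, so no adjustment is needed.
The final due date is 24 June 2030.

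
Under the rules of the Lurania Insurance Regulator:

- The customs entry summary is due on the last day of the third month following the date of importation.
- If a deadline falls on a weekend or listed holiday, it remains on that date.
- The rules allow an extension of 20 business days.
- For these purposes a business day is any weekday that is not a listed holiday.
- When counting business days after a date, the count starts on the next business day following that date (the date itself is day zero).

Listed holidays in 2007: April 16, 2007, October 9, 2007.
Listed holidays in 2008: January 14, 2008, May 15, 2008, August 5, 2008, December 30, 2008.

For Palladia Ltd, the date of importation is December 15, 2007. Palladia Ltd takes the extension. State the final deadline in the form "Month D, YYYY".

April 28, 2008

3 months after December 15, 2007 is March 2008; that month ends on March 31, 2008.
March 31, 2008 falls on a Monday. The rules make no weekend/holiday allowance, so it remains March 31, 2008.
Applying the 20-business-day extension: 20 business days after March 31, 2008 is April 28, 2008.
April 28, 2008 is a Monday; no weekend or holiday adjustment applies.
The final due date is April 28, 2008.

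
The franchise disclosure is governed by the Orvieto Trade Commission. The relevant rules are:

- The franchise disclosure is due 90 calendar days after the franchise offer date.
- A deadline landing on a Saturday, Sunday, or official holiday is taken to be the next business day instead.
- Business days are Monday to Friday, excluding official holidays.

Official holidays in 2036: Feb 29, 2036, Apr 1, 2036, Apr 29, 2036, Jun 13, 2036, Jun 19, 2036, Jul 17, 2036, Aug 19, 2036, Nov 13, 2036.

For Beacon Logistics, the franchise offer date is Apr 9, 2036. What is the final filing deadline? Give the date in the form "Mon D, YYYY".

Jul 8, 2036

From Apr 9, 2036, 90 calendar days later is Jul 8, 2036.
Jul 8, 2036 is a Tuesday and not a listed holiday, so it stands.
Final deadline: Jul 8, 2036.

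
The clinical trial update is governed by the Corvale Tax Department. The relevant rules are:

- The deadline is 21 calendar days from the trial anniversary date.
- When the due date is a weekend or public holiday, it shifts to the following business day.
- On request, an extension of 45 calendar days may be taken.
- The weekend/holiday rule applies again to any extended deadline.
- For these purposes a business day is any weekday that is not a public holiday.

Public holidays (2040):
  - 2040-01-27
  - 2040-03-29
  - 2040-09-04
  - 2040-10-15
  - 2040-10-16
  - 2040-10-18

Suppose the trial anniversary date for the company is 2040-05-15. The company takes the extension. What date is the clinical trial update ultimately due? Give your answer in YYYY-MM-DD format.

21 calendar days after 2040-05-15 is 2040-06-05.
Since 2040-06-05 is a Tuesday and not a holiday, the date is unchanged.
With the 45-day extension, 2040-06-05 becomes 2040-07-20.
2040-07-20 is a Friday and not a listed holiday, so it stands.
Deadline: 2040-07-20.

2040-07-20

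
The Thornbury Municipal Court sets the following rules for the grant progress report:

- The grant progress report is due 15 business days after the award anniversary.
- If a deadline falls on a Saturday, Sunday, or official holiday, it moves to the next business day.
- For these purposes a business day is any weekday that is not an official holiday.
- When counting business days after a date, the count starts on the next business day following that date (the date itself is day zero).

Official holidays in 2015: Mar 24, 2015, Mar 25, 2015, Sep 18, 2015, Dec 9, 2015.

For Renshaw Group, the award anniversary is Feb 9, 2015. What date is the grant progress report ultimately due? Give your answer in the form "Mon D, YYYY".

Mar 2, 2015

Starting the day after Feb 9, 2015 and counting 15 business days lands on Mar 2, 2015.
Since Mar 2, 2015 is a Monday and not a holiday, the date is unchanged.
Final deadline: Mar 2, 2015.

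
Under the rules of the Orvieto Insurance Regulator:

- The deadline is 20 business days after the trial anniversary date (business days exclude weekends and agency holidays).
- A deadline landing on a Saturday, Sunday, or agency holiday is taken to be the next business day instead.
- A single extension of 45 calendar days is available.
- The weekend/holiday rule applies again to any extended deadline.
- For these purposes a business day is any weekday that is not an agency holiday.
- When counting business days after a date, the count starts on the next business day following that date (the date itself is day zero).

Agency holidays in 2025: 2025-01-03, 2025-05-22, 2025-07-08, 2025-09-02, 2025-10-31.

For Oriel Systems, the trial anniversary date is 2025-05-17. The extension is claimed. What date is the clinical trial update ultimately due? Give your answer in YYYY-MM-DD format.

Starting the day after 2025-05-17 and counting 20 business days lands on 2025-06-16.
Since 2025-06-16 is a Monday and not a holiday, the date is unchanged.
With the 45-day extension, 2025-06-16 becomes 2025-07-31.
2025-07-31 falls on a Thursday, which is a business day, so no adjustment is needed.
The final due date is 2025-07-31.

2025-07-31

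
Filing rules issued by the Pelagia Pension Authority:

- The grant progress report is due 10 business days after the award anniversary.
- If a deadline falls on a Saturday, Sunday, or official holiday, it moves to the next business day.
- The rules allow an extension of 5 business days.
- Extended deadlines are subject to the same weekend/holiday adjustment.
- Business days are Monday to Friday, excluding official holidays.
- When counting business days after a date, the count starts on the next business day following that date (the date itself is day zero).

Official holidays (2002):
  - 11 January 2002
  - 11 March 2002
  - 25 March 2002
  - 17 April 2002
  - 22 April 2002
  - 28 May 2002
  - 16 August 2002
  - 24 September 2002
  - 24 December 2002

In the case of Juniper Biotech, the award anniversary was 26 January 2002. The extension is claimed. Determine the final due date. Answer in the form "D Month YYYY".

Counting 10 business days after 26 January 2002 (skipping weekends and listed holidays) reaches 8 February 2002.
8 February 2002 (Friday) is already a business day.
Counting 5 further business days from 8 February 2002 reaches 15 February 2002.
15 February 2002 (Friday) is already a business day.
Final deadline: 15 February 2002.

15 February 2002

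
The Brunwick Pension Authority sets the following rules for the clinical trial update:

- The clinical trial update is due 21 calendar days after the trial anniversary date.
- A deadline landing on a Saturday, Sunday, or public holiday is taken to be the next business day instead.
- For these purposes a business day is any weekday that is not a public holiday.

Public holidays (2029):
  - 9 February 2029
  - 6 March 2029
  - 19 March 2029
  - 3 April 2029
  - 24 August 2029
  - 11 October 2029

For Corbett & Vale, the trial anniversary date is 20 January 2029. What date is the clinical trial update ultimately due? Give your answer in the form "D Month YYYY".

Trigger date 20 January 2029 + 21 calendar days = 10 February 2029.
10 February 2029 is a Saturday, so it moves to the next business day, 12 February 2029 (Monday).
The final due date is 12 February 2029.

12 February 2029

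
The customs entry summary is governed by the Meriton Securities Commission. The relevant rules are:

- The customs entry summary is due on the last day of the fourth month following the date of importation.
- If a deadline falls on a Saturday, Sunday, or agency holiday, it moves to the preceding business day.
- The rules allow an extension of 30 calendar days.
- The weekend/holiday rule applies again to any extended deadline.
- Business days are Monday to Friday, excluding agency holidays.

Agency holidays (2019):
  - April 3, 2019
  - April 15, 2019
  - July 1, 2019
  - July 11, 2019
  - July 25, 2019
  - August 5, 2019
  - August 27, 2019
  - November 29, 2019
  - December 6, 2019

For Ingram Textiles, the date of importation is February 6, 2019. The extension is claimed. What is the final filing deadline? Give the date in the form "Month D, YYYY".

July 26, 2019

4 months after February 6, 2019 is June 2019; that month ends on June 30, 2019.
Because June 30, 2019 is a Sunday, the deadline becomes June 28, 2019 (Friday).
The 30-calendar-day extension moves the deadline from June 28, 2019 to July 28, 2019.
July 28, 2019 falls on a Sunday. Rolling to the preceding business day gives July 26, 2019, a Friday.
The final due date is July 26, 2019.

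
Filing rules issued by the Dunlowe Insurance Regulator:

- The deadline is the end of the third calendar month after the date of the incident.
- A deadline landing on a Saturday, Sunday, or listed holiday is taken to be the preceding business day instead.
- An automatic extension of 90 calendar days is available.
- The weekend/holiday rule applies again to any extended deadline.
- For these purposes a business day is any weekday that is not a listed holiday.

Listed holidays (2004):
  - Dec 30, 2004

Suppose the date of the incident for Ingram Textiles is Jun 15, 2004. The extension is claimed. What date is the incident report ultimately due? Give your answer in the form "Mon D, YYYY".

3 months after Jun 15, 2004 is September 2004; that month ends on Sep 30, 2004.
Sep 30, 2004 (Thursday) is already a business day.
Applying the 90-calendar-day extension: Sep 30, 2004 + 90 days = Dec 29, 2004.
Dec 29, 2004 (Wednesday) is already a business day.
Final deadline: Dec 29, 2004.

Dec 29, 2004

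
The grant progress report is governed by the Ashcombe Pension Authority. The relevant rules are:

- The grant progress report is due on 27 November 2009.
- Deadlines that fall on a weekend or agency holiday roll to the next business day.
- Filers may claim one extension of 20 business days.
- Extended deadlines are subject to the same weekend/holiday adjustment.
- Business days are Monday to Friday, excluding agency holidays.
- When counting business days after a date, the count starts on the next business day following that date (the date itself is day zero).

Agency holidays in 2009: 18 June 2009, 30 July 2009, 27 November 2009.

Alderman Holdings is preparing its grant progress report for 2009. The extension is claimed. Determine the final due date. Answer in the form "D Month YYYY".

The stated deadline is 27 November 2009.
27 November 2009 is a listed holiday; the next business day is 30 November 2009 (Monday).
Counting 20 further business days from 30 November 2009 reaches 28 December 2009.
Since 28 December 2009 is a Monday and not a holiday, the date is unchanged.
Deadline: 28 December 2009.

28 December 2009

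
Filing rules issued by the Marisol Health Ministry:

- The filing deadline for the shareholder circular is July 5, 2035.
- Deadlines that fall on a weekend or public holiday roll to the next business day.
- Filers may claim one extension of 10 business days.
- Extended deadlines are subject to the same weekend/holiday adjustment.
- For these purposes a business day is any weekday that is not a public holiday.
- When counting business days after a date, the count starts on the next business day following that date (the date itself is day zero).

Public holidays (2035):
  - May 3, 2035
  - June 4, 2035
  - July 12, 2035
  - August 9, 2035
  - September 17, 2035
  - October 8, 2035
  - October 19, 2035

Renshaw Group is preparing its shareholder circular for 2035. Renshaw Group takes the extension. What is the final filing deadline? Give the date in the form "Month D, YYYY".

July 20, 2035

The stated deadline is July 5, 2035.
Since July 5, 2035 is a Thursday and not a holiday, the date is unchanged.
Counting 10 further business days from July 5, 2035 reaches July 20, 2035.
July 20, 2035 falls on a Friday, which is a business day, so no adjustment is needed.
Deadline: July 20, 2035.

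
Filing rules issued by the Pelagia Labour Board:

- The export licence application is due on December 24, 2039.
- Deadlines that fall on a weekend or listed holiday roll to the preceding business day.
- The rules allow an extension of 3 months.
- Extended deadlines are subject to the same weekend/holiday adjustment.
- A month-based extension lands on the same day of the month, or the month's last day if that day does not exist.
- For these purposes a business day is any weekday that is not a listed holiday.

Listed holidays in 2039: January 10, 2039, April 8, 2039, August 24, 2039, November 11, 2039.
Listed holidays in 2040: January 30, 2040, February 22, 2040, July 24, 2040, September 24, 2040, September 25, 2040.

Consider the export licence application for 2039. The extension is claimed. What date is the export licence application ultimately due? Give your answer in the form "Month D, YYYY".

The stated deadline is December 24, 2039.
December 24, 2039 falls on a Saturday. Rolling to the preceding business day gives December 23, 2039, a Friday.
Applying the 3 months extension: 3 months after December 23, 2039 is March 23, 2040.
Since March 23, 2040 is a Friday and not a holiday, the date is unchanged.
Final deadline: March 23, 2040.

March 23, 2040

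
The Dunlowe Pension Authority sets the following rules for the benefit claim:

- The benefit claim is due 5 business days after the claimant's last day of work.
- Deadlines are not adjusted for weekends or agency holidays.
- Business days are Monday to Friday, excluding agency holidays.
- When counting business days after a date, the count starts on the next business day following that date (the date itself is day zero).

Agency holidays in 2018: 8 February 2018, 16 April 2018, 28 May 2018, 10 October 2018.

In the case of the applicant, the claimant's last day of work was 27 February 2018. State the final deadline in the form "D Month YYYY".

5 business days after 27 February 2018, excluding weekends and holidays, is 6 March 2018.
No adjustment is made for weekends or holidays, so 6 March 2018 stands.
So the filing is due 6 March 2018.

6 March 2018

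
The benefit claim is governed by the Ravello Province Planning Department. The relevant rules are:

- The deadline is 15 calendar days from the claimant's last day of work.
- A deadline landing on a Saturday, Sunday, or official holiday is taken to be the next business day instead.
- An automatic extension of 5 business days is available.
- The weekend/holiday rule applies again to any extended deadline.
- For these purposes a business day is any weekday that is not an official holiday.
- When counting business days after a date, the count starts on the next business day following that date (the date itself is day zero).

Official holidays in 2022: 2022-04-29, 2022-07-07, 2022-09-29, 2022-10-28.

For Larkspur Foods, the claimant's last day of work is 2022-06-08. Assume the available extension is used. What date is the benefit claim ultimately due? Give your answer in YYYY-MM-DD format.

2022-06-30

15 calendar days after 2022-06-08 is 2022-06-23.
2022-06-23 is a Thursday and not a listed holiday, so it stands.
Applying the 5-business-day extension: 5 business days after 2022-06-23 is 2022-06-30.
2022-06-30 is a Thursday and not a listed holiday, so it stands.
Deadline: 2022-06-30.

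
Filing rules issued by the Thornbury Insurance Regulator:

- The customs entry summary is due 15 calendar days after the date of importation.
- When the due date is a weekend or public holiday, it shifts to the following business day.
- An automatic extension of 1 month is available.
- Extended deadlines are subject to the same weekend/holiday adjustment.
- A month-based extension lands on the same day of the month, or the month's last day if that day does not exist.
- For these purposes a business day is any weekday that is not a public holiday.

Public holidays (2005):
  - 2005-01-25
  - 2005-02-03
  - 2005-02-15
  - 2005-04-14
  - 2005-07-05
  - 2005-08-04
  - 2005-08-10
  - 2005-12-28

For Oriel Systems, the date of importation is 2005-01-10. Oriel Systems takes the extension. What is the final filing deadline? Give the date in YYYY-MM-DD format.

From 2005-01-10, 15 calendar days later is 2005-01-25.
Because 2005-01-25 is a listed holiday, the deadline becomes 2005-01-26 (Wednesday).
The 1 month extension carries 2005-01-26 to 2005-02-26.
2005-02-26 is a Saturday, so it moves to the next business day, 2005-02-28 (Monday).
So the filing is due 2005-02-28.

2005-02-28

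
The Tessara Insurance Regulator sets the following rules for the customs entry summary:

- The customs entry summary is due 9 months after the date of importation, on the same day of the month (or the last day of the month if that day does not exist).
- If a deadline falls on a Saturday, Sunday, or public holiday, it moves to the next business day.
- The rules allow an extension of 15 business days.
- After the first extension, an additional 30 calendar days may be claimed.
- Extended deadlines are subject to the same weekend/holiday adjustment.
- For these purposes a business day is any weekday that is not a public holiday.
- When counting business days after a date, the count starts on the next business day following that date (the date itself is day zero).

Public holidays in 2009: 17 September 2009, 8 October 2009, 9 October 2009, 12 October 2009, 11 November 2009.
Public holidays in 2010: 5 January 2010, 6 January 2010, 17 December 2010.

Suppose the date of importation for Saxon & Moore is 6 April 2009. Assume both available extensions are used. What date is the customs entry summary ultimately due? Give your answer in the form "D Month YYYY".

9 months from 6 April 2009 is 6 January 2010.
6 January 2010 is a listed holiday; the next business day is 7 January 2010 (Thursday).
The 15-business-day extension runs from 7 January 2010 to 28 January 2010.
28 January 2010 (Thursday) is already a business day.
The 30-calendar-day extension moves the deadline from 28 January 2010 to 27 February 2010.
27 February 2010 falls on a Saturday. Rolling to the next business day gives 1 March 2010, a Monday.
The final due date is 1 March 2010.

1 March 2010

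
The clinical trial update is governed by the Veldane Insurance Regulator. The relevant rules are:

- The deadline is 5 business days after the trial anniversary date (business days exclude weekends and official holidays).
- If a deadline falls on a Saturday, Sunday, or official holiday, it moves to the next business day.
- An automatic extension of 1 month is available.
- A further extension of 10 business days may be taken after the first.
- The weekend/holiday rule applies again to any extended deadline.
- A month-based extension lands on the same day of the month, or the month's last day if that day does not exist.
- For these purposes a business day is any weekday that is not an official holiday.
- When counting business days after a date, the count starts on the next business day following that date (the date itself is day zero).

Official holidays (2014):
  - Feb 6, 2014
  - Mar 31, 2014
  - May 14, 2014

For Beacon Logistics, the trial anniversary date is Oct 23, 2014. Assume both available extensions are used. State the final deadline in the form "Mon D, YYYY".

Dec 15, 2014

Counting 5 business days after Oct 23, 2014 (skipping weekends and listed holidays) reaches Oct 30, 2014.
Since Oct 30, 2014 is a Thursday and not a holiday, the date is unchanged.
Applying the 1 month extension: 1 month after Oct 30, 2014 is Nov 30, 2014.
Because Nov 30, 2014 is a Sunday, the deadline becomes Dec 1, 2014 (Monday).
Counting 10 further business days from Dec 1, 2014 reaches Dec 15, 2014.
Since Dec 15, 2014 is a Monday and not a holiday, the date is unchanged.
Deadline: Dec 15, 2014.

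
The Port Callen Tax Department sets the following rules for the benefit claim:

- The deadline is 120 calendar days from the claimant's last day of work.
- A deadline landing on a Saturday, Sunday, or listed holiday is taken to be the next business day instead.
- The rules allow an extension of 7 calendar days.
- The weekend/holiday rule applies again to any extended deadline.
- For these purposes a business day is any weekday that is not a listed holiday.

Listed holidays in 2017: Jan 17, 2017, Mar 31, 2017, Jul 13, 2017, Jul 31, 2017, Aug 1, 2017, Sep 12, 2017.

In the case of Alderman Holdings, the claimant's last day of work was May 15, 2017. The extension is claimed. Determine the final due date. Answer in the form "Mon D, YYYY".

From May 15, 2017, 120 calendar days later is Sep 12, 2017.
Sep 12, 2017 is a listed holiday, so it moves to the next business day, Sep 13, 2017 (Wednesday).
Applying the 7-calendar-day extension: Sep 13, 2017 + 7 days = Sep 20, 2017.
Sep 20, 2017 is a Wednesday and not a listed holiday, so it stands.
Final deadline: Sep 20, 2017.

Sep 20, 2017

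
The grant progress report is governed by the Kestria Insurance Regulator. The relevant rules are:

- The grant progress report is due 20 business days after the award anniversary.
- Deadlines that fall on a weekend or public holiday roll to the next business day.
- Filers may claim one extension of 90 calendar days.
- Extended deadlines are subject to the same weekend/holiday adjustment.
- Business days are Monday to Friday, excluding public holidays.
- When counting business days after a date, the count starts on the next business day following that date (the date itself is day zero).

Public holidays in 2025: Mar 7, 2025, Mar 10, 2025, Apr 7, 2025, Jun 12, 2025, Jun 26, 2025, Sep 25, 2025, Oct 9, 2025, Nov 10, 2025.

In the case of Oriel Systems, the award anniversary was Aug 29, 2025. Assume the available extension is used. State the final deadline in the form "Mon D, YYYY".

Counting 20 business days after Aug 29, 2025 (skipping weekends and listed holidays) reaches Sep 29, 2025.
Sep 29, 2025 (Monday) is already a business day.
Applying the 90-calendar-day extension: Sep 29, 2025 + 90 days = Dec 28, 2025.
Because Dec 28, 2025 is a Sunday, the deadline becomes Dec 29, 2025 (Monday).
Deadline: Dec 29, 2025.

Dec 29, 2025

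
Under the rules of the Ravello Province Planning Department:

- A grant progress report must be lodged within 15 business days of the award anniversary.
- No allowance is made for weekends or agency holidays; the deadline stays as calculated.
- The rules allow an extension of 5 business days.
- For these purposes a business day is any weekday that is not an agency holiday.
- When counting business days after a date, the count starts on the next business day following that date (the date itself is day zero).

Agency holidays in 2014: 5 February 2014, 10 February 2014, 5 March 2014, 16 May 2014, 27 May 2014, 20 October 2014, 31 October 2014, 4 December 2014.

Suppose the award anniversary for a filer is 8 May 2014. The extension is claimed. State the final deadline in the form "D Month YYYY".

Starting the day after 8 May 2014 and counting 15 business days lands on 2 June 2014.
No adjustment is made for weekends or holidays, so 2 June 2014 stands.
Applying the 5-business-day extension: 5 business days after 2 June 2014 is 9 June 2014.
9 June 2014 is a Monday; no weekend or holiday adjustment applies.
Deadline: 9 June 2014.

9 June 2014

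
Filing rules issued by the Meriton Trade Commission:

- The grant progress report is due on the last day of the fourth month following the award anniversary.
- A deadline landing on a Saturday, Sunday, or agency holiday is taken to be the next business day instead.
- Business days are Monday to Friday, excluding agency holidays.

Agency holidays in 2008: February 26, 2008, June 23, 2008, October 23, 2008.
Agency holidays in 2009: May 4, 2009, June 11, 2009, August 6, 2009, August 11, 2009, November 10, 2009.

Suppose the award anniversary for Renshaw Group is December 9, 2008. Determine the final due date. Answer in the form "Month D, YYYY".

April 30, 2009

4 months after December 9, 2008 is April 2009; that month ends on April 30, 2009.
Since April 30, 2009 is a Thursday and not a holiday, the date is unchanged.
Deadline: April 30, 2009.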